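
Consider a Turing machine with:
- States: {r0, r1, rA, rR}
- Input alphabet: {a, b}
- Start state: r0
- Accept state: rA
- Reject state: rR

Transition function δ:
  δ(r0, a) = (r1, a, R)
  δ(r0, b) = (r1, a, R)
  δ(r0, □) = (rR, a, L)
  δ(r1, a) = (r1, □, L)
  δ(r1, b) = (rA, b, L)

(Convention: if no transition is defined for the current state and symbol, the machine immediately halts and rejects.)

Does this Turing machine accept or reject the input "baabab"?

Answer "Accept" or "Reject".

Execution trace:
Initial: [r0]baabab
Step 1: δ(r0, b) = (r1, a, R) → a[r1]aabab
Step 2: δ(r1, a) = (r1, □, L) → [r1]a□abab
Step 3: δ(r1, a) = (r1, □, L) → [r1]□□□abab

No transition is defined for δ(r1, □). By convention the machine halts and rejects.

Answer: Reject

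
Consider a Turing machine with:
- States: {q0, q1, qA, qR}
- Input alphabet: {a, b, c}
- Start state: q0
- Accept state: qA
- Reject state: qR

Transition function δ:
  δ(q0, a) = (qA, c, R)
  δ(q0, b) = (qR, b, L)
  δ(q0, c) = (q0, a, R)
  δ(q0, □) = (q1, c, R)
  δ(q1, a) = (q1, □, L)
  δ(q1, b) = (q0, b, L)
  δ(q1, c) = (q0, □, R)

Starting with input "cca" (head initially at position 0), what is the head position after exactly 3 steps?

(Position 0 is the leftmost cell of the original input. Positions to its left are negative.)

Execution trace (head position shown):
Step 0: [q0]cca  (head at position 0)
Step 1: move right → a[q0]ca  (head at position 1)
Step 2: move right → aa[q0]a  (head at position 2)
Step 3: move right → aac[qA]□  (head at position 3)

After 3 steps, the head is at position 3.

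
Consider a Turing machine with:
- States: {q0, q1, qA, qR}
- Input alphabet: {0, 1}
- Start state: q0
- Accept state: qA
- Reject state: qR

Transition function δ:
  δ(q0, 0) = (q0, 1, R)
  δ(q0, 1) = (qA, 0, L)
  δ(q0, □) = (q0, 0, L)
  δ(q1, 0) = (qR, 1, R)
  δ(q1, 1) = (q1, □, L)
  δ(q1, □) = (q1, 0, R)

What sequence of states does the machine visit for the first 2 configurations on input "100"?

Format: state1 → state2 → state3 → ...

Execution trace:
Initial: [q0]100
Step 1: δ(q0, 1) = (qA, 0, L) → [qA]□000

The machine reaches the accept state qA and halts.

State sequence: q0 → qA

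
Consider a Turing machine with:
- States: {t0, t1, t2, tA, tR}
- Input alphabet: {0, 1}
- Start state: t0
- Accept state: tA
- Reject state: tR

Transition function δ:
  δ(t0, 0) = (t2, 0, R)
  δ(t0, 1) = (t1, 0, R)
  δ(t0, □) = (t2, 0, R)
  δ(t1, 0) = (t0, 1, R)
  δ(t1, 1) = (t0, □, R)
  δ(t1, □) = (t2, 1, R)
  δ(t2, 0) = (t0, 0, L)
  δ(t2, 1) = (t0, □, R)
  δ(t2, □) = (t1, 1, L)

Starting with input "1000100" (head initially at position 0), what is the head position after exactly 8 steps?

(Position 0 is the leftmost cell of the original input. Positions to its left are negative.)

Execution trace (head position shown):
Step 0: [t0]1000100  (head at position 0)
Step 1: move right → 0[t1]000100  (head at position 1)
Step 2: move right → 01[t0]00100  (head at position 2)
Step 3: move right → 010[t2]0100  (head at position 3)
Step 4: move left → 01[t0]00100  (head at position 2)
Step 5: move right → 010[t2]0100  (head at position 3)
Step 6: move left → 01[t0]00100  (head at position 2)
Step 7: move right → 010[t2]0100  (head at position 3)
Step 8: move left → 01[t0]00100  (head at position 2)

After 8 steps, the head is at position 2.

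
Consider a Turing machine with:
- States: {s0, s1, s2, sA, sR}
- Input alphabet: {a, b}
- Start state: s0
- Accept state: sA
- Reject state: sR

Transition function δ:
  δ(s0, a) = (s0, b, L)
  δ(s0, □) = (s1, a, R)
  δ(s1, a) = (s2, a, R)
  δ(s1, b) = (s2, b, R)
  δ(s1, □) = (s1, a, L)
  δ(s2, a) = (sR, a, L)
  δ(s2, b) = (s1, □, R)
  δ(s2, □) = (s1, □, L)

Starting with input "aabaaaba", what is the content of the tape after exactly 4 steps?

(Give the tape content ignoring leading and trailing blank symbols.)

Execution trace:
Initial: [s0]aabaaaba
Step 1: δ(s0, a) = (s0, b, L) → [s0]□babaaaba
Step 2: δ(s0, □) = (s1, a, R) → a[s1]babaaaba
Step 3: δ(s1, b) = (s2, b, R) → ab[s2]abaaaba
Step 4: δ(s2, a) = (sR, a, L) → a[sR]babaaaba

The machine reaches the reject state sR and halts.

After 4 steps, the tape (ignoring leading/trailing blanks) is: ababaaaba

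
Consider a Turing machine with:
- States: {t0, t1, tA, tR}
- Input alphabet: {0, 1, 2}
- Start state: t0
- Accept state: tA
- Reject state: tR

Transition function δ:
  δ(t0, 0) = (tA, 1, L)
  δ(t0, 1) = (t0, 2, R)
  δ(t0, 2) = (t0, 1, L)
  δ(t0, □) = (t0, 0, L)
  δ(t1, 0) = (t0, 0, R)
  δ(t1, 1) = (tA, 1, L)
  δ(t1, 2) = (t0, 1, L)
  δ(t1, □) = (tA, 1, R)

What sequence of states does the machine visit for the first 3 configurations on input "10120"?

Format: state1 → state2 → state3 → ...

Execution trace:
Initial: [t0]10120
Step 1: δ(t0, 1) = (t0, 2, R) → 2[t0]0120
Step 2: δ(t0, 0) = (tA, 1, L) → [tA]21120

The machine reaches the accept state tA and halts.

State sequence: t0 → t0 → tA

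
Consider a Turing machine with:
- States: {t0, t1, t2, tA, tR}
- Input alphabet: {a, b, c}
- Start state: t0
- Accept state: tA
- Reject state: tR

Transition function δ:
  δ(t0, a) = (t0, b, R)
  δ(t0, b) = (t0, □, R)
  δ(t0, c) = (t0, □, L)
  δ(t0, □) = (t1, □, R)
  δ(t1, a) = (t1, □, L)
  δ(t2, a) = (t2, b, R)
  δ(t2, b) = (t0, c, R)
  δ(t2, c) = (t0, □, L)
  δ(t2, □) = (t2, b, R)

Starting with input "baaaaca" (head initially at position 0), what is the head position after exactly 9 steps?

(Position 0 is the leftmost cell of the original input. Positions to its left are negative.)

Execution trace (head position shown):
Step 0: [t0]baaaaca  (head at position 0)
Step 1: move right → □[t0]aaaaca  (head at position 1)
Step 2: move right → □b[t0]aaaca  (head at position 2)
Step 3: move right → □bb[t0]aaca  (head at position 3)
Step 4: move right → □bbb[t0]aca  (head at position 4)
Step 5: move right → □bbbb[t0]ca  (head at position 5)
Step 6: move left → □bbb[t0]b□a  (head at position 4)
Step 7: move right → □bbb□[t0]□a  (head at position 5)
Step 8: move right → □bbb□□[t1]a  (head at position 6)
Step 9: move left → □bbb□[t1]□□  (head at position 5)

After 9 steps, the head is at position 5.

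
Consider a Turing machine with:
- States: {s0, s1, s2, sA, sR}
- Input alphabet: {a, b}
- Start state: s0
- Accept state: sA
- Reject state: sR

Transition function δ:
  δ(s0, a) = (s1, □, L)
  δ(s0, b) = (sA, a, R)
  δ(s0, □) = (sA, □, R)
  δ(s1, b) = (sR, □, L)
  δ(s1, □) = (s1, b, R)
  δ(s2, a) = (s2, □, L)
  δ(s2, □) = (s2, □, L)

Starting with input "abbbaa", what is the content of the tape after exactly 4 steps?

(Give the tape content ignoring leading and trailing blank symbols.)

Execution trace:
Initial: [s0]abbbaa
Step 1: δ(s0, a) = (s1, □, L) → [s1]□□bbbaa
Step 2: δ(s1, □) = (s1, b, R) → b[s1]□bbbaa
Step 3: δ(s1, □) = (s1, b, R) → bb[s1]bbbaa
Step 4: δ(s1, b) = (sR, □, L) → b[sR]b□bbaa

The machine reaches the reject state sR and halts.

After 4 steps, the tape (ignoring leading/trailing blanks) is: bb□bbaa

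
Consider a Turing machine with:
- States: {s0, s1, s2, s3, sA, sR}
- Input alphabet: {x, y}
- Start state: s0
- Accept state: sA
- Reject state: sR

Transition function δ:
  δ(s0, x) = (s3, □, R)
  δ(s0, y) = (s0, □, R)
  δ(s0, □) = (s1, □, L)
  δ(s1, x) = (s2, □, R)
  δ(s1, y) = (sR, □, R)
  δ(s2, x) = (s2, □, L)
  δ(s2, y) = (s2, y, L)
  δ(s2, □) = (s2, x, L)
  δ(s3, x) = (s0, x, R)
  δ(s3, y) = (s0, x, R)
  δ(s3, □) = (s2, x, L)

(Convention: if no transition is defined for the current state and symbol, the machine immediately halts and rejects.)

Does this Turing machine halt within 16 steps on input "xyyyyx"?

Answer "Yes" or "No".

Execution trace:
Initial: [s0]xyyyyx
Step 1: δ(s0, x) = (s3, □, R) → □[s3]yyyyx
Step 2: δ(s3, y) = (s0, x, R) → □x[s0]yyyx
Step 3: δ(s0, y) = (s0, □, R) → □x□[s0]yyx
Step 4: δ(s0, y) = (s0, □, R) → □x□□[s0]yx
Step 5: δ(s0, y) = (s0, □, R) → □x□□□[s0]x
Step 6: δ(s0, x) = (s3, □, R) → □x□□□□[s3]□
Step 7: δ(s3, □) = (s2, x, L) → □x□□□[s2]□x
Step 8: δ(s2, □) = (s2, x, L) → □x□□[s2]□xx
Step 9: δ(s2, □) = (s2, x, L) → □x□[s2]□xxx
Step 10: δ(s2, □) = (s2, x, L) → □x[s2]□xxxx
Step 11: δ(s2, □) = (s2, x, L) → □[s2]xxxxxx
Step 12: δ(s2, x) = (s2, □, L) → [s2]□□xxxxx
Step 13: δ(s2, □) = (s2, x, L) → [s2]□x□xxxxx
Step 14: δ(s2, □) = (s2, x, L) → [s2]□xx□xxxxx
Step 15: δ(s2, □) = (s2, x, L) → [s2]□xxx□xxxxx
Step 16: δ(s2, □) = (s2, x, L) → [s2]□xxxx□xxxxx

The machine has not reached a halting state after 16 steps.
The machine did not halt within the 16-step bound.

Answer: No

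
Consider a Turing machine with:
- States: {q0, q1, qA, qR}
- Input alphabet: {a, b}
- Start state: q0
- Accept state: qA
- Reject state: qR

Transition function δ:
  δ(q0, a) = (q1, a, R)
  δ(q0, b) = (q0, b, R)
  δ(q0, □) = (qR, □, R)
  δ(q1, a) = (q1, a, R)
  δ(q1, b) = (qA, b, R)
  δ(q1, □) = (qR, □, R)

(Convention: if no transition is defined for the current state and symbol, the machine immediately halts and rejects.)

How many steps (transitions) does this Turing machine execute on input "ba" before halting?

Execution trace:
Initial: [q0]ba
Step 1: δ(q0, b) = (q0, b, R) → b[q0]a
Step 2: δ(q0, a) = (q1, a, R) → ba[q1]□
Step 3: δ(q1, □) = (qR, □, R) → ba□[qR]□

The machine reaches the reject state qR and halts.

The machine executed 3 steps before halting.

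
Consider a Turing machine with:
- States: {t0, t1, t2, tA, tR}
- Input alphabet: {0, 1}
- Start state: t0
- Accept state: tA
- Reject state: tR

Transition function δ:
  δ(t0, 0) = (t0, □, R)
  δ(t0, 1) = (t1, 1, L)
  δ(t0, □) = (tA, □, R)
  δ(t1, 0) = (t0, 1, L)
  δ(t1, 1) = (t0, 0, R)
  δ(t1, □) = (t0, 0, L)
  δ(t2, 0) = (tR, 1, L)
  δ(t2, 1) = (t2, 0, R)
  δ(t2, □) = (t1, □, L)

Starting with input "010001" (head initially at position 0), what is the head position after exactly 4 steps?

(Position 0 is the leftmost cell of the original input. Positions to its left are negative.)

Execution trace (head position shown):
Step 0: [t0]010001  (head at position 0)
Step 1: move right → □[t0]10001  (head at position 1)
Step 2: move left → [t1]□10001  (head at position 0)
Step 3: move left → [t0]□010001  (head at position -1)
Step 4: move right → □[tA]010001  (head at position 0)

After 4 steps, the head is at position 0.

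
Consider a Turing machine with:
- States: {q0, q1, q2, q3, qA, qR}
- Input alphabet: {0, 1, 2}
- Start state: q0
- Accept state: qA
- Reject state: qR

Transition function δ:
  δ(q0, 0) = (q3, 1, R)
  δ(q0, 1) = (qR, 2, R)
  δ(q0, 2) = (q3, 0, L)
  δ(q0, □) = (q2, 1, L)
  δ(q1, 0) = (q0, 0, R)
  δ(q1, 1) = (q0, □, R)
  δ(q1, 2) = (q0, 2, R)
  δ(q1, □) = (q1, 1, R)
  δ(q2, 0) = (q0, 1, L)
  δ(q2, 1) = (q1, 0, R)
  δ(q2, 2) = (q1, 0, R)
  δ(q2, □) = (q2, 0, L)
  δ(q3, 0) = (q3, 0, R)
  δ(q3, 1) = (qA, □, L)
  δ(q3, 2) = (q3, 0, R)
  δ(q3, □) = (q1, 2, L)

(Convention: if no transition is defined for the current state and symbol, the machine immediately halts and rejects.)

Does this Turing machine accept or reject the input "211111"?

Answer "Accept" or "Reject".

Execution trace:
Initial: [q0]211111
Step 1: δ(q0, 2) = (q3, 0, L) → [q3]□011111
Step 2: δ(q3, □) = (q1, 2, L) → [q1]□2011111
Step 3: δ(q1, □) = (q1, 1, R) → 1[q1]2011111
Step 4: δ(q1, 2) = (q0, 2, R) → 12[q0]011111
Step 5: δ(q0, 0) = (q3, 1, R) → 121[q3]11111
Step 6: δ(q3, 1) = (qA, □, L) → 12[qA]1□1111

The machine reaches the accept state qA and halts.

Answer: Accept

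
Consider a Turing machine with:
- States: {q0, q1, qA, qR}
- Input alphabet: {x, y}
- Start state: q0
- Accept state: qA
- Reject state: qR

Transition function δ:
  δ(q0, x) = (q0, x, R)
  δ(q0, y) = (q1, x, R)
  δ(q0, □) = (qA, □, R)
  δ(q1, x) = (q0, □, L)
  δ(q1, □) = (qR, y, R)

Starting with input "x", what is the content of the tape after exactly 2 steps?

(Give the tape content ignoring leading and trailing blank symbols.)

Execution trace:
Initial: [q0]x
Step 1: δ(q0, x) = (q0, x, R) → x[q0]□
Step 2: δ(q0, □) = (qA, □, R) → x□[qA]□

The machine reaches the accept state qA and halts.

After 2 steps, the tape (ignoring leading/trailing blanks) is: x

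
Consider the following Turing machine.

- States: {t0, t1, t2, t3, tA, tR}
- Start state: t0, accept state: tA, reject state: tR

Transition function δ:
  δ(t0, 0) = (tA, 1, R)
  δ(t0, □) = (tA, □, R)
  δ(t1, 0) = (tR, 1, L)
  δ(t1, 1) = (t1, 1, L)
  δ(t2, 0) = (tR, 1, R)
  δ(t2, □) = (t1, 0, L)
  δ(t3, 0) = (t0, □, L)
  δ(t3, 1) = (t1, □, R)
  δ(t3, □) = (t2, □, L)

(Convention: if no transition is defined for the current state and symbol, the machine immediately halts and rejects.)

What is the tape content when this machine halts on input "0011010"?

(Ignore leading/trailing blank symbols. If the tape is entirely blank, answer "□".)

Execution trace:
Initial: [t0]0011010
Step 1: δ(t0, 0) = (tA, 1, R) → 1[tA]011010

The machine reaches the accept state tA and halts.

Final tape (ignoring leading/trailing blanks): 1011010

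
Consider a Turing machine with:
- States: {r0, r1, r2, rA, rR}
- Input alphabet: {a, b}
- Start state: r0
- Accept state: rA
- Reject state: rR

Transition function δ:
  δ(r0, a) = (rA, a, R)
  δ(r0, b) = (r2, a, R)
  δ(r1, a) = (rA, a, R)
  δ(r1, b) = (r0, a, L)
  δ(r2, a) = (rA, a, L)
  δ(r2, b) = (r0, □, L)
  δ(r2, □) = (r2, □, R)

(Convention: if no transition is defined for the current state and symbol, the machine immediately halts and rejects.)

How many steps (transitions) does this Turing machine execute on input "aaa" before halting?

Execution trace:
Initial: [r0]aaa
Step 1: δ(r0, a) = (rA, a, R) → a[rA]aa

The machine reaches the accept state rA and halts.

The machine executed 1 step before halting.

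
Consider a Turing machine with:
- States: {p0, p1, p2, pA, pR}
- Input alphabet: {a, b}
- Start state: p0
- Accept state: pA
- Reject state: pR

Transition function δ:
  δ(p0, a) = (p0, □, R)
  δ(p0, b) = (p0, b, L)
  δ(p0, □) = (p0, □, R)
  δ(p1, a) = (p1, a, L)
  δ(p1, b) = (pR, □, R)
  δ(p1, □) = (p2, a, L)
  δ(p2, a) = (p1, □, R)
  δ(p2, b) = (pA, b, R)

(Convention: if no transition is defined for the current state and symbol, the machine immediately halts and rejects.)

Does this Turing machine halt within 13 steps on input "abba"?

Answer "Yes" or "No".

Execution trace:
Initial: [p0]abba
Step 1: δ(p0, a) = (p0, □, R) → □[p0]bba
Step 2: δ(p0, b) = (p0, b, L) → [p0]□bba
Step 3: δ(p0, □) = (p0, □, R) → □[p0]bba
Step 4: δ(p0, b) = (p0, b, L) → [p0]□bba
Step 5: δ(p0, □) = (p0, □, R) → □[p0]bba
Step 6: δ(p0, b) = (p0, b, L) → [p0]□bba
Step 7: δ(p0, □) = (p0, □, R) → □[p0]bba
Step 8: δ(p0, b) = (p0, b, L) → [p0]□bba
Step 9: δ(p0, □) = (p0, □, R) → □[p0]bba
Step 10: δ(p0, b) = (p0, b, L) → [p0]□bba
Step 11: δ(p0, □) = (p0, □, R) → □[p0]bba
Step 12: δ(p0, b) = (p0, b, L) → [p0]□bba
Step 13: δ(p0, □) = (p0, □, R) → □[p0]bba

The machine has not reached a halting state after 13 steps.
The machine did not halt within the 13-step bound.

Answer: No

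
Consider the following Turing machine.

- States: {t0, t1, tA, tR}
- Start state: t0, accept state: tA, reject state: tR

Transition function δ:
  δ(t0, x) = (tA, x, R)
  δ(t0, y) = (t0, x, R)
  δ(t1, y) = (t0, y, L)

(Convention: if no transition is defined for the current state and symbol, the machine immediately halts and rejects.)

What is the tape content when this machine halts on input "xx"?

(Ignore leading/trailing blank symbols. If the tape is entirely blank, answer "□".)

Execution trace:
Initial: [t0]xx
Step 1: δ(t0, x) = (tA, x, R) → x[tA]x

The machine reaches the accept state tA and halts.

Final tape (ignoring leading/trailing blanks): xx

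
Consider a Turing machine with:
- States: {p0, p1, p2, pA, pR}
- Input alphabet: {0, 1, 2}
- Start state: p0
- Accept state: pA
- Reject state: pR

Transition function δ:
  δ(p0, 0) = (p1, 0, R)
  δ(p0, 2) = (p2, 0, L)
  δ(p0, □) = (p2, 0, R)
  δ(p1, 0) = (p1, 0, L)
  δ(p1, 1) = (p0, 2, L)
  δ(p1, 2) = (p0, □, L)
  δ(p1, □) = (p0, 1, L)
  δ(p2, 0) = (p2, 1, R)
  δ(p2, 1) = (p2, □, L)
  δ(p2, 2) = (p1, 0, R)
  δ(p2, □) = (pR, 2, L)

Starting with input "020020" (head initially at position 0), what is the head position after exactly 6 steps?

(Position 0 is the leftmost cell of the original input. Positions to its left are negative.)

Execution trace (head position shown):
Step 0: [p0]020020  (head at position 0)
Step 1: move right → 0[p1]20020  (head at position 1)
Step 2: move left → [p0]0□0020  (head at position 0)
Step 3: move right → 0[p1]□0020  (head at position 1)
Step 4: move left → [p0]010020  (head at position 0)
Step 5: move right → 0[p1]10020  (head at position 1)
Step 6: move left → [p0]020020  (head at position 0)

After 6 steps, the head is at position 0.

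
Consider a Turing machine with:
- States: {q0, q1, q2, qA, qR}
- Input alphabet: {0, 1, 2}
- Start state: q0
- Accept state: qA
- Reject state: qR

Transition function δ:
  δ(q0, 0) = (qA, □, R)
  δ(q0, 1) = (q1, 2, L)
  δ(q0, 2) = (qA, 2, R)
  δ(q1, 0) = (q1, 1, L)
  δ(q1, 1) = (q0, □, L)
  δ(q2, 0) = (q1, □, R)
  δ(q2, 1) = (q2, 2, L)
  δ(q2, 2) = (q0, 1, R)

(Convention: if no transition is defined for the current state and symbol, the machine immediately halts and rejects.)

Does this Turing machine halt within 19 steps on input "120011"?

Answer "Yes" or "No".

Execution trace:
Initial: [q0]120011
Step 1: δ(q0, 1) = (q1, 2, L) → [q1]□220011

No transition is defined for δ(q1, □). By convention the machine halts and rejects.
The machine halted after 1 step (within the 19-step bound).

Answer: Yes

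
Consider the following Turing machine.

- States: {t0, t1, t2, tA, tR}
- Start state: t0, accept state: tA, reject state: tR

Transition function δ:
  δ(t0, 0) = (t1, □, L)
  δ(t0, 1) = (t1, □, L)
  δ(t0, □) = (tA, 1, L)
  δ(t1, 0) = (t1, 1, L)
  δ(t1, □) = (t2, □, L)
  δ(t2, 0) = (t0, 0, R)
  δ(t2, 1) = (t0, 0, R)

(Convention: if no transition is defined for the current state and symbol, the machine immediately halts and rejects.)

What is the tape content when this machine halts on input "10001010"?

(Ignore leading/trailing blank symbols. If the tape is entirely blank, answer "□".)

Execution trace:
Initial: [t0]10001010
Step 1: δ(t0, 1) = (t1, □, L) → [t1]□□0001010
Step 2: δ(t1, □) = (t2, □, L) → [t2]□□□0001010

No transition is defined for δ(t2, □). By convention the machine halts and rejects.

Final tape (ignoring leading/trailing blanks): 0001010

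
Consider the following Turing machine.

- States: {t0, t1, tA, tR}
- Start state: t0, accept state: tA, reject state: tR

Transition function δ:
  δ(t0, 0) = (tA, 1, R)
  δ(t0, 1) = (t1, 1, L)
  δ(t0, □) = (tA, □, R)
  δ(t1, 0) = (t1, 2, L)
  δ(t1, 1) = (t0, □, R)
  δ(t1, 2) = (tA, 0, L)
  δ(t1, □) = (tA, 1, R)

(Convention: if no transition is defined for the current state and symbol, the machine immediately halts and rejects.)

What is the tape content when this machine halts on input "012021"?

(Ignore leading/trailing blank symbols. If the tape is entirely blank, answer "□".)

Execution trace:
Initial: [t0]012021
Step 1: δ(t0, 0) = (tA, 1, R) → 1[tA]12021

The machine reaches the accept state tA and halts.

Final tape (ignoring leading/trailing blanks): 112021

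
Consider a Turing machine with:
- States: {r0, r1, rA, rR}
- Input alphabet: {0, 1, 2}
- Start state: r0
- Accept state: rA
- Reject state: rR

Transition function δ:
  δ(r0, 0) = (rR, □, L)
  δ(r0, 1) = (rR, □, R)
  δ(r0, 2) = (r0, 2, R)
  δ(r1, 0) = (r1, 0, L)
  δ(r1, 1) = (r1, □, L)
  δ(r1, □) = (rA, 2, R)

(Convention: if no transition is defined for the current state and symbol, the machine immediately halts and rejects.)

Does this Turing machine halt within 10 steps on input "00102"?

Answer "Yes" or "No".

Execution trace:
Initial: [r0]00102
Step 1: δ(r0, 0) = (rR, □, L) → [rR]□□0102

The machine reaches the reject state rR and halts.
The machine halted after 1 step (within the 10-step bound).

Answer: Yes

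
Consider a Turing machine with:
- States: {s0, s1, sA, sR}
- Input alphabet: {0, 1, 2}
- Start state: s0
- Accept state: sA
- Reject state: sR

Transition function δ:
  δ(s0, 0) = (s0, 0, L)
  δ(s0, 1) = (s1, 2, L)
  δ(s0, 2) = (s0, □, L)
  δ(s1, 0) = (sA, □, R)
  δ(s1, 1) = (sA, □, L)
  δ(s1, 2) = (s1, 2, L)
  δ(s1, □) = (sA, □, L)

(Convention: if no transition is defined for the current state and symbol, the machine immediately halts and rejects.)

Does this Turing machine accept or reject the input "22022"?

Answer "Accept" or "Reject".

Execution trace:
Initial: [s0]22022
Step 1: δ(s0, 2) = (s0, □, L) → [s0]□□2022

No transition is defined for δ(s0, □). By convention the machine halts and rejects.

Answer: Reject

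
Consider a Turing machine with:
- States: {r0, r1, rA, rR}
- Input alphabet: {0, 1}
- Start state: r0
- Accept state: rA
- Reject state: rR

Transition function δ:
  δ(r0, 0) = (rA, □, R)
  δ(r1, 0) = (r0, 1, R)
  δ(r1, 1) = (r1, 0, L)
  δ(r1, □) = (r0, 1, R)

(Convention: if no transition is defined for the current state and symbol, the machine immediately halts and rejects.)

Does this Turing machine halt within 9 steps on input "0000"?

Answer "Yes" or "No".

Execution trace:
Initial: [r0]0000
Step 1: δ(r0, 0) = (rA, □, R) → □[rA]000

The machine reaches the accept state rA and halts.
The machine halted after 1 step (within the 9-step bound).

Answer: Yes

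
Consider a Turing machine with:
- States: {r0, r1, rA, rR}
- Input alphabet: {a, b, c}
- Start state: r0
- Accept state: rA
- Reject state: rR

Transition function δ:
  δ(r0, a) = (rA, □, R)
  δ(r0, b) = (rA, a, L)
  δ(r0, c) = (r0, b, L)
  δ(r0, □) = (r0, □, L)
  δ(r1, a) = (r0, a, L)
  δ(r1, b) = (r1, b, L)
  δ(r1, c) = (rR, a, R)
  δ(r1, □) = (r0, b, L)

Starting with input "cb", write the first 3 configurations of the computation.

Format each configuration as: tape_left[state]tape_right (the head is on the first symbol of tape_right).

Transitions applied:
Step 1: δ(r0, c) = (r0, b, L)
Step 2: δ(r0, □) = (r0, □, L)

The first 3 configurations are:
[r0]cb ⊢ [r0]□bb ⊢ [r0]□□bb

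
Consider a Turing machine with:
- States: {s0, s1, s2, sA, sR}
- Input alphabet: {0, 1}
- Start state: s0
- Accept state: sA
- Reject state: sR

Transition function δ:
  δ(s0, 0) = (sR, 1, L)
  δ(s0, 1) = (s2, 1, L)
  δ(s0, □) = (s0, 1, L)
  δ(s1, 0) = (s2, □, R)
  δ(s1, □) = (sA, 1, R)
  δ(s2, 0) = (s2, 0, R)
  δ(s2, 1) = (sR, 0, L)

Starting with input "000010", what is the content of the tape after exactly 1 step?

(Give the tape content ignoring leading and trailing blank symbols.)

Execution trace:
Initial: [s0]000010
Step 1: δ(s0, 0) = (sR, 1, L) → [sR]□100010

The machine reaches the reject state sR and halts.

After 1 step, the tape (ignoring leading/trailing blanks) is: 100010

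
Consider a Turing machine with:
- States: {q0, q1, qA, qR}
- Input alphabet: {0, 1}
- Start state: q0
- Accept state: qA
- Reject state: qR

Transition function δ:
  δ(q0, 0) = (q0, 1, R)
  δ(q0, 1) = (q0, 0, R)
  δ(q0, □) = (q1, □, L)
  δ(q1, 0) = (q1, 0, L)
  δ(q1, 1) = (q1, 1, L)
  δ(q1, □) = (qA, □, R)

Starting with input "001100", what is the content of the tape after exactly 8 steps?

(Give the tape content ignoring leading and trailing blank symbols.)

Execution trace:
Initial: [q0]001100
Step 1: δ(q0, 0) = (q0, 1, R) → 1[q0]01100
Step 2: δ(q0, 0) = (q0, 1, R) → 11[q0]1100
Step 3: δ(q0, 1) = (q0, 0, R) → 110[q0]100
Step 4: δ(q0, 1) = (q0, 0, R) → 1100[q0]00
Step 5: δ(q0, 0) = (q0, 1, R) → 11001[q0]0
Step 6: δ(q0, 0) = (q0, 1, R) → 110011[q0]□
Step 7: δ(q0, □) = (q1, □, L) → 11001[q1]1□
Step 8: δ(q1, 1) = (q1, 1, L) → 1100[q1]11□

After 8 steps, the tape (ignoring leading/trailing blanks) is: 110011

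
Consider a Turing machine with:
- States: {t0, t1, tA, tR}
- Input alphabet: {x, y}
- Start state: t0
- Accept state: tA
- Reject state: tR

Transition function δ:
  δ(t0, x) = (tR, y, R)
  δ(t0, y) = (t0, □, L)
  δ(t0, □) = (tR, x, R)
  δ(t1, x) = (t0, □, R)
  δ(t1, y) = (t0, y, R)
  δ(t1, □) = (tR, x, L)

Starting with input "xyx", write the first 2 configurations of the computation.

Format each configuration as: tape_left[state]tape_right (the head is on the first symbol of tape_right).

Transitions applied:
Step 1: δ(t0, x) = (tR, y, R)

The first 2 configurations are:
[t0]xyx ⊢ y[tR]yx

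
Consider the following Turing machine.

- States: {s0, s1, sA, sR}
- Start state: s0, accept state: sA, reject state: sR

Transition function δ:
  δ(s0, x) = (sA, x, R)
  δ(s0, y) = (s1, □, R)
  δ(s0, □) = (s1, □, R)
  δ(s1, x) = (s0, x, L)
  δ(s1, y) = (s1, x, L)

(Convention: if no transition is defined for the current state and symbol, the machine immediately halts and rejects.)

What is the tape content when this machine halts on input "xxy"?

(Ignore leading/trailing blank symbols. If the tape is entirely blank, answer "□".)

Execution trace:
Initial: [s0]xxy
Step 1: δ(s0, x) = (sA, x, R) → x[sA]xy

The machine reaches the accept state sA and halts.

Final tape (ignoring leading/trailing blanks): xxy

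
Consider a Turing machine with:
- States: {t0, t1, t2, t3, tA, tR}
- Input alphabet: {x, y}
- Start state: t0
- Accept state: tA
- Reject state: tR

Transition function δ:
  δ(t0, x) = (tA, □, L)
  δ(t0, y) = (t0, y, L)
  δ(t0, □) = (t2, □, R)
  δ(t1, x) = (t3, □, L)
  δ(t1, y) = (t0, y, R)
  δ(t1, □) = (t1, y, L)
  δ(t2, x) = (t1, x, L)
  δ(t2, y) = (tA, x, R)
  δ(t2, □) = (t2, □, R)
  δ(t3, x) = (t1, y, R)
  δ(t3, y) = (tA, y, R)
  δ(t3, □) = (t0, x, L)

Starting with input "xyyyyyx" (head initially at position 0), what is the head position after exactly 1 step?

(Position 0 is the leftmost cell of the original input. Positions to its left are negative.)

Execution trace (head position shown):
Step 0: [t0]xyyyyyx  (head at position 0)
Step 1: move left → [tA]□□yyyyyx  (head at position -1)

After 1 step, the head is at position -1.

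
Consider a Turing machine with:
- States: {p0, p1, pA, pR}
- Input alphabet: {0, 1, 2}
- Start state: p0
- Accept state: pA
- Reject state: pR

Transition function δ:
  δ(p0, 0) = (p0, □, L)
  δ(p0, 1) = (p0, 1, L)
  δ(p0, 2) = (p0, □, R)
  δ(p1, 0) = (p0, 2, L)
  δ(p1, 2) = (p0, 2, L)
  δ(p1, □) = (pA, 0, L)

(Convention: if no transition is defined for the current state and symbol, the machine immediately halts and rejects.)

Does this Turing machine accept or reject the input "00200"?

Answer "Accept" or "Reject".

Execution trace:
Initial: [p0]00200
Step 1: δ(p0, 0) = (p0, □, L) → [p0]□□0200

No transition is defined for δ(p0, □). By convention the machine halts and rejects.

Answer: Reject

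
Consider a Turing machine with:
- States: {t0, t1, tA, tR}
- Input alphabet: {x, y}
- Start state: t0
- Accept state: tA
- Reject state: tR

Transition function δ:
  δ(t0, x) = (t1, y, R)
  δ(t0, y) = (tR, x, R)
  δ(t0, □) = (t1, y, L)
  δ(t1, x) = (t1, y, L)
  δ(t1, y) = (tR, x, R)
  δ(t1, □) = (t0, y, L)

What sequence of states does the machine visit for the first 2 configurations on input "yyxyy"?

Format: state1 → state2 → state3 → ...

Execution trace:
Initial: [t0]yyxyy
Step 1: δ(t0, y) = (tR, x, R) → x[tR]yxyy

The machine reaches the reject state tR and halts.

State sequence: t0 → tR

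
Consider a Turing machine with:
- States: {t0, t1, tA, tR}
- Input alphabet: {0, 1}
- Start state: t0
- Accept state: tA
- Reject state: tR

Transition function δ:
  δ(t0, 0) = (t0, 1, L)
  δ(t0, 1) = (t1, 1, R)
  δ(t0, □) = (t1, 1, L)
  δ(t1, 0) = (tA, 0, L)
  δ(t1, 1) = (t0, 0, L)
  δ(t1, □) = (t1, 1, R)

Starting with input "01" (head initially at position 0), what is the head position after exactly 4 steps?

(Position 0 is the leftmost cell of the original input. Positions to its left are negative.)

Execution trace (head position shown):
Step 0: [t0]01  (head at position 0)
Step 1: move left → [t0]□11  (head at position -1)
Step 2: move left → [t1]□111  (head at position -2)
Step 3: move right → 1[t1]111  (head at position -1)
Step 4: move left → [t0]1011  (head at position -2)

After 4 steps, the head is at position -2.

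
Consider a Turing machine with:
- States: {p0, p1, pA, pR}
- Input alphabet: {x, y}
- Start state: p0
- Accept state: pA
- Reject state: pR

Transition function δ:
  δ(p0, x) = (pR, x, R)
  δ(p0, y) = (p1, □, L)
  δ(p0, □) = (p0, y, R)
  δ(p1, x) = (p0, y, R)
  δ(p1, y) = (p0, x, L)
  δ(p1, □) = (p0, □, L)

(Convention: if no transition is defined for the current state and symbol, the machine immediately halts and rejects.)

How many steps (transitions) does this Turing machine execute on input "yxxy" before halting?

Execution trace:
Initial: [p0]yxxy
Step 1: δ(p0, y) = (p1, □, L) → [p1]□□xxy
Step 2: δ(p1, □) = (p0, □, L) → [p0]□□□xxy
Step 3: δ(p0, □) = (p0, y, R) → y[p0]□□xxy
Step 4: δ(p0, □) = (p0, y, R) → yy[p0]□xxy
Step 5: δ(p0, □) = (p0, y, R) → yyy[p0]xxy
Step 6: δ(p0, x) = (pR, x, R) → yyyx[pR]xy

The machine reaches the reject state pR and halts.

The machine executed 6 steps before halting.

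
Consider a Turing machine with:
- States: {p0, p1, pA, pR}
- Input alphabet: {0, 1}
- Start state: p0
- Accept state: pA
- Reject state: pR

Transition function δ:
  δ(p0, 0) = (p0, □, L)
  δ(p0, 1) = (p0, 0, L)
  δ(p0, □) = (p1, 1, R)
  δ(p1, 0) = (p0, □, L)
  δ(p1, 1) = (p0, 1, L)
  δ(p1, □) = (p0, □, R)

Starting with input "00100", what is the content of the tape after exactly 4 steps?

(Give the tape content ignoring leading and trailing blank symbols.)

Execution trace:
Initial: [p0]00100
Step 1: δ(p0, 0) = (p0, □, L) → [p0]□□0100
Step 2: δ(p0, □) = (p1, 1, R) → 1[p1]□0100
Step 3: δ(p1, □) = (p0, □, R) → 1□[p0]0100
Step 4: δ(p0, 0) = (p0, □, L) → 1[p0]□□100

After 4 steps, the tape (ignoring leading/trailing blanks) is: 1□□100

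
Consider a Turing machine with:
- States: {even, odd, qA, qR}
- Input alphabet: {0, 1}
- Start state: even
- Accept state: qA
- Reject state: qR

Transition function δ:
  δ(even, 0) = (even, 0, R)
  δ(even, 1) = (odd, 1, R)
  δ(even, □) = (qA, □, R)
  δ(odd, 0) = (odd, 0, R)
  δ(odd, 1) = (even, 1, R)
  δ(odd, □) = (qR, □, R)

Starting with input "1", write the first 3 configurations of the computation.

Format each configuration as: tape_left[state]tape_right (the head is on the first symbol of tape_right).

Transitions applied:
Step 1: δ(even, 1) = (odd, 1, R)
Step 2: δ(odd, □) = (qR, □, R)

The first 3 configurations are:
[even]1 ⊢ 1[odd]□ ⊢ 1□[qR]□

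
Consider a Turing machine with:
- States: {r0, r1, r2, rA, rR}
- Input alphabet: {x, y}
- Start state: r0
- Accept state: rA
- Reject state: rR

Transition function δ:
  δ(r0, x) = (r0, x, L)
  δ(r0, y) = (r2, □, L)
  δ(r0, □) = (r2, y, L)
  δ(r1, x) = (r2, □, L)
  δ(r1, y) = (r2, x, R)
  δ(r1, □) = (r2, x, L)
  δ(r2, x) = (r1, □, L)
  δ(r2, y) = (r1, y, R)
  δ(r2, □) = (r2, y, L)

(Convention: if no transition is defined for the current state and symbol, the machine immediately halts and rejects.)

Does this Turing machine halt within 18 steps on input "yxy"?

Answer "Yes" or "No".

Execution trace:
Initial: [r0]yxy
Step 1: δ(r0, y) = (r2, □, L) → [r2]□□xy
Step 2: δ(r2, □) = (r2, y, L) → [r2]□y□xy
Step 3: δ(r2, □) = (r2, y, L) → [r2]□yy□xy
Step 4: δ(r2, □) = (r2, y, L) → [r2]□yyy□xy
Step 5: δ(r2, □) = (r2, y, L) → [r2]□yyyy□xy
Step 6: δ(r2, □) = (r2, y, L) → [r2]□yyyyy□xy
Step 7: δ(r2, □) = (r2, y, L) → [r2]□yyyyyy□xy
Step 8: δ(r2, □) = (r2, y, L) → [r2]□yyyyyyy□xy
Step 9: δ(r2, □) = (r2, y, L) → [r2]□yyyyyyyy□xy
Step 10: δ(r2, □) = (r2, y, L) → [r2]□yyyyyyyyy□xy
Step 11: δ(r2, □) = (r2, y, L) → [r2]□yyyyyyyyyy□xy
Step 12: δ(r2, □) = (r2, y, L) → [r2]□yyyyyyyyyyy□xy
Step 13: δ(r2, □) = (r2, y, L) → [r2]□yyyyyyyyyyyy□xy
Step 14: δ(r2, □) = (r2, y, L) → [r2]□yyyyyyyyyyyyy□xy
Step 15: δ(r2, □) = (r2, y, L) → [r2]□yyyyyyyyyyyyyy□xy
Step 16: δ(r2, □) = (r2, y, L) → [r2]□yyyyyyyyyyyyyyy□xy
Step 17: δ(r2, □) = (r2, y, L) → [r2]□yyyyyyyyyyyyyyyy□xy
Step 18: δ(r2, □) = (r2, y, L) → [r2]□yyyyyyyyyyyyyyyyy□xy

The machine has not reached a halting state after 18 steps.
The machine did not halt within the 18-step bound.

Answer: No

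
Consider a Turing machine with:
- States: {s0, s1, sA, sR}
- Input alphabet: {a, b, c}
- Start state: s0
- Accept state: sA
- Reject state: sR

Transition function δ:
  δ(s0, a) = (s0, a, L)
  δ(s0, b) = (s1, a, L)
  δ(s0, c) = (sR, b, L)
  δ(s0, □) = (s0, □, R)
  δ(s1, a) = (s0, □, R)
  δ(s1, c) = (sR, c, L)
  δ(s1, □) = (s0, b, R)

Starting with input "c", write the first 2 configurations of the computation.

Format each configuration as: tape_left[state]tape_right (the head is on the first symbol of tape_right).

Transitions applied:
Step 1: δ(s0, c) = (sR, b, L)

The first 2 configurations are:
[s0]c ⊢ [sR]□b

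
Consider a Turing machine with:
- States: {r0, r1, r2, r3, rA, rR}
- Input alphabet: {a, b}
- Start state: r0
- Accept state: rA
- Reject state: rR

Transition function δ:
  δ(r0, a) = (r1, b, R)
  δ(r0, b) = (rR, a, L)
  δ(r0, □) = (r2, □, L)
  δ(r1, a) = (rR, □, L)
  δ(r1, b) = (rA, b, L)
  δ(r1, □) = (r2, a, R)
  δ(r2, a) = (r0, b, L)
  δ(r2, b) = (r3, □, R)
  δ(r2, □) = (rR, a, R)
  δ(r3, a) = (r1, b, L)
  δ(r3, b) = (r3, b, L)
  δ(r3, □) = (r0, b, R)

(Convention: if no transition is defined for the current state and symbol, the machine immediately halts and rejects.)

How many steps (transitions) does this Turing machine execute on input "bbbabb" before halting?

Execution trace:
Initial: [r0]bbbabb
Step 1: δ(r0, b) = (rR, a, L) → [rR]□abbabb

The machine reaches the reject state rR and halts.

The machine executed 1 step before halting.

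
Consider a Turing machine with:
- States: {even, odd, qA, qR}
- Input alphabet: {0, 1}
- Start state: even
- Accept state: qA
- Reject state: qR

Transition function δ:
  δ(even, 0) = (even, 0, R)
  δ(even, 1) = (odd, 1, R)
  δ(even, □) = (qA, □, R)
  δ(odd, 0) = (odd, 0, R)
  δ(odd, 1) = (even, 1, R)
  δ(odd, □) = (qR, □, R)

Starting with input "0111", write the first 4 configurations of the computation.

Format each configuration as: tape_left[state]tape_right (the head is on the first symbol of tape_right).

Transitions applied:
Step 1: δ(even, 0) = (even, 0, R)
Step 2: δ(even, 1) = (odd, 1, R)
Step 3: δ(odd, 1) = (even, 1, R)

The first 4 configurations are:
[even]0111 ⊢ 0[even]111 ⊢ 01[odd]11 ⊢ 011[even]1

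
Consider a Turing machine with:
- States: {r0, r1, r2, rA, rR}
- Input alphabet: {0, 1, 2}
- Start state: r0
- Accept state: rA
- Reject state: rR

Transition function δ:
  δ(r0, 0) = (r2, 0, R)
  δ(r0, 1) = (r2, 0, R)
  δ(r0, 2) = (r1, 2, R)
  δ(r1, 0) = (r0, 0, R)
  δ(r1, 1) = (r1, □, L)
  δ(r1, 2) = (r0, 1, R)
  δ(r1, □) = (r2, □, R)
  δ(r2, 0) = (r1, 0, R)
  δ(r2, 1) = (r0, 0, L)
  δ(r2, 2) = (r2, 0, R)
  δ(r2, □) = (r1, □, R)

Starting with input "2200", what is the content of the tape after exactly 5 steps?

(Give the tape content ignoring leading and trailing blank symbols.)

Execution trace:
Initial: [r0]2200
Step 1: δ(r0, 2) = (r1, 2, R) → 2[r1]200
Step 2: δ(r1, 2) = (r0, 1, R) → 21[r0]00
Step 3: δ(r0, 0) = (r2, 0, R) → 210[r2]0
Step 4: δ(r2, 0) = (r1, 0, R) → 2100[r1]□
Step 5: δ(r1, □) = (r2, □, R) → 2100□[r2]□

After 5 steps, the tape (ignoring leading/trailing blanks) is: 2100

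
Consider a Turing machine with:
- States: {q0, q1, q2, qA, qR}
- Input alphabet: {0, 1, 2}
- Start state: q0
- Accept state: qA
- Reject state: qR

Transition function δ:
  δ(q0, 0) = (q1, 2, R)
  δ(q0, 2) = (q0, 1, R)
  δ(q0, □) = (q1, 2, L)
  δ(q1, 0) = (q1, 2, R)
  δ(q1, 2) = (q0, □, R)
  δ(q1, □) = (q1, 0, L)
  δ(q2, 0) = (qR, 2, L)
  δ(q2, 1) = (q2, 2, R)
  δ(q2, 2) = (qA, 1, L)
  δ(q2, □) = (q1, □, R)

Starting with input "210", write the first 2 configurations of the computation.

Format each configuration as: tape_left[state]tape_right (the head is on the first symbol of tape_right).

Transitions applied:
Step 1: δ(q0, 2) = (q0, 1, R)

The first 2 configurations are:
[q0]210 ⊢ 1[q0]10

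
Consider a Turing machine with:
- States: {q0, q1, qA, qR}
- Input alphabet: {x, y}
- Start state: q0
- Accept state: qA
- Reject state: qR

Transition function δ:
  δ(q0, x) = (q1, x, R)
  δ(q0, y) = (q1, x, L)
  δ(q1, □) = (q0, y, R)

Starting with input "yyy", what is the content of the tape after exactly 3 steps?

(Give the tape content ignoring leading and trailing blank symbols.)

Execution trace:
Initial: [q0]yyy
Step 1: δ(q0, y) = (q1, x, L) → [q1]□xyy
Step 2: δ(q1, □) = (q0, y, R) → y[q0]xyy
Step 3: δ(q0, x) = (q1, x, R) → yx[q1]yy

No transition is defined for δ(q1, y). By convention the machine halts and rejects.

After 3 steps, the tape (ignoring leading/trailing blanks) is: yxyy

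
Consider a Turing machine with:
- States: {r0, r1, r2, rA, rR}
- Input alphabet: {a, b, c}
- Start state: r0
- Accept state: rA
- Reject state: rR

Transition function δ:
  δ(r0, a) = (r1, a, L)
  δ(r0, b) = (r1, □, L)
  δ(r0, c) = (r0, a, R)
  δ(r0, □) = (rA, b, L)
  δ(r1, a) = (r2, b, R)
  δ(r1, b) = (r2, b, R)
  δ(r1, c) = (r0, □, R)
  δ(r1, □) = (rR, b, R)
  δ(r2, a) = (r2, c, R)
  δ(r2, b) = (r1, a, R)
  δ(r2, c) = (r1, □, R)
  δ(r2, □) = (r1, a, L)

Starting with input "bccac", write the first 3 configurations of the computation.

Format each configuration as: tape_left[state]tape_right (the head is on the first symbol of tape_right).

Transitions applied:
Step 1: δ(r0, b) = (r1, □, L)
Step 2: δ(r1, □) = (rR, b, R)

The first 3 configurations are:
[r0]bccac ⊢ [r1]□□ccac ⊢ b[rR]□ccac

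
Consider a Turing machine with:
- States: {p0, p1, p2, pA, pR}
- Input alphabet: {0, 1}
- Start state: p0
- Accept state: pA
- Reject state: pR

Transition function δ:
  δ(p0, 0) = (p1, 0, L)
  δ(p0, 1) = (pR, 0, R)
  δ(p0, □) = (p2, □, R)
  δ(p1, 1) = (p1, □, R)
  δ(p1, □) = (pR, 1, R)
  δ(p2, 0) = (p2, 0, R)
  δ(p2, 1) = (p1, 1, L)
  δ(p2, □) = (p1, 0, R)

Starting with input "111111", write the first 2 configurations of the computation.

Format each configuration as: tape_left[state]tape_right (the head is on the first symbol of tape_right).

Transitions applied:
Step 1: δ(p0, 1) = (pR, 0, R)

The first 2 configurations are:
[p0]111111 ⊢ 0[pR]11111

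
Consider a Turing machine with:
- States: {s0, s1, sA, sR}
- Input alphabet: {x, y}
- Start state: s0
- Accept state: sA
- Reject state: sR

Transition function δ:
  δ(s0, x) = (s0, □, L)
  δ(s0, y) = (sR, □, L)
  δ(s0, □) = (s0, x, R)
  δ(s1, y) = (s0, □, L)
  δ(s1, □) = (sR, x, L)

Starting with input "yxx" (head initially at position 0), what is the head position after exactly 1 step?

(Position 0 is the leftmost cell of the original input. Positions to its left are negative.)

Execution trace (head position shown):
Step 0: [s0]yxx  (head at position 0)
Step 1: move left → [sR]□□xx  (head at position -1)

After 1 step, the head is at position -1.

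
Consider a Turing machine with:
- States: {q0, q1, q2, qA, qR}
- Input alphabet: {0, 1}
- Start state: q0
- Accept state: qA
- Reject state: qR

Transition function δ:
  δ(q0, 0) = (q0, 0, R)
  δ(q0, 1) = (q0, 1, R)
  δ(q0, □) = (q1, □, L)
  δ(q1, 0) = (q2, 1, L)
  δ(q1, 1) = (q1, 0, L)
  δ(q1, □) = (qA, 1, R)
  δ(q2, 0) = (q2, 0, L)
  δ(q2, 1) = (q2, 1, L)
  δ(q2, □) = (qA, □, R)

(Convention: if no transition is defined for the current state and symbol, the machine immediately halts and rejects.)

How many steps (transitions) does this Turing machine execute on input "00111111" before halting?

Execution trace:
Initial: [q0]00111111
Step 1: δ(q0, 0) = (q0, 0, R) → 0[q0]0111111
Step 2: δ(q0, 0) = (q0, 0, R) → 00[q0]111111
Step 3: δ(q0, 1) = (q0, 1, R) → 001[q0]11111
Step 4: δ(q0, 1) = (q0, 1, R) → 0011[q0]1111
Step 5: δ(q0, 1) = (q0, 1, R) → 00111[q0]111
Step 6: δ(q0, 1) = (q0, 1, R) → 001111[q0]11
Step 7: δ(q0, 1) = (q0, 1, R) → 0011111[q0]1
Step 8: δ(q0, 1) = (q0, 1, R) → 00111111[q0]□
Step 9: δ(q0, □) = (q1, □, L) → 0011111[q1]1□
Step 10: δ(q1, 1) = (q1, 0, L) → 001111[q1]10□
Step 11: δ(q1, 1) = (q1, 0, L) → 00111[q1]100□
Step 12: δ(q1, 1) = (q1, 0, L) → 0011[q1]1000□
Step 13: δ(q1, 1) = (q1, 0, L) → 001[q1]10000□
Step 14: δ(q1, 1) = (q1, 0, L) → 00[q1]100000□
Step 15: δ(q1, 1) = (q1, 0, L) → 0[q1]0000000□
Step 16: δ(q1, 0) = (q2, 1, L) → [q2]01000000□
Step 17: δ(q2, 0) = (q2, 0, L) → [q2]□01000000□
Step 18: δ(q2, □) = (qA, □, R) → □[qA]01000000□

The machine reaches the accept state qA and halts.

The machine executed 18 steps before halting.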